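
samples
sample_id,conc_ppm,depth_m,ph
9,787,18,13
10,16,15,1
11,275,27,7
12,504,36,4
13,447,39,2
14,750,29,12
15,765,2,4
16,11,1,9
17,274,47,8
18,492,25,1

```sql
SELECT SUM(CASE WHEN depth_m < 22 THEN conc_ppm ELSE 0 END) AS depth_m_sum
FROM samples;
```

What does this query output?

1579

sample_id=9: ✓ → 787
sample_id=10: ✓ → 16
sample_id=11: ✗
sample_id=12: ✗
sample_id=13: ✗
sample_id=14: ✗
sample_id=15: ✓ → 765
sample_id=16: ✓ → 11
sample_id=17: ✗
sample_id=18: ✗
depth_m_sum = 787 + 16 + 765 + 11 = 1579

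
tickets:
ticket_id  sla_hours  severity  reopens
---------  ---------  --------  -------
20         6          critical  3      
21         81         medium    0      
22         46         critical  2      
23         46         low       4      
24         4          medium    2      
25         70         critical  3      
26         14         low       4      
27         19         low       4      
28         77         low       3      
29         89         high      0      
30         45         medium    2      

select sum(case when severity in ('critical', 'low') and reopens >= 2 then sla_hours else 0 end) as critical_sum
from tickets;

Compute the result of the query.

278

ticket_id=20: ✓ → 6
ticket_id=21: ✗
ticket_id=22: ✓ → 46
ticket_id=23: ✓ → 46
ticket_id=24: ✗
ticket_id=25: ✓ → 70
ticket_id=26: ✓ → 14
ticket_id=27: ✓ → 19
ticket_id=28: ✓ → 77
ticket_id=29: ✗
ticket_id=30: ✗
critical_sum = 6 + 46 + 46 + 70 + 14 + 19 + 77 = 278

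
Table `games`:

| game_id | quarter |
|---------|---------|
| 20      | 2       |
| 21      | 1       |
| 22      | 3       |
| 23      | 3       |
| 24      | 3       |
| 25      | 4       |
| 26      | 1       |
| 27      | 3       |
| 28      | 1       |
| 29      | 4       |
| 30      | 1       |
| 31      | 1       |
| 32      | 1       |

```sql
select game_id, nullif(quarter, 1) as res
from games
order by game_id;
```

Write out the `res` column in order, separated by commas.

game_id=20: quarter=2 vs 1: differ → 2
game_id=21: quarter=1 vs 1: equal → NULL
game_id=22: quarter=3 vs 1: differ → 3
game_id=23: quarter=3 vs 1: differ → 3
game_id=24: quarter=3 vs 1: differ → 3
game_id=25: quarter=4 vs 1: differ → 4
game_id=26: quarter=1 vs 1: equal → NULL
game_id=27: quarter=3 vs 1: differ → 3
game_id=28: quarter=1 vs 1: equal → NULL
game_id=29: quarter=4 vs 1: differ → 4
game_id=30: quarter=1 vs 1: equal → NULL
game_id=31: quarter=1 vs 1: equal → NULL
game_id=32: quarter=1 vs 1: equal → NULL

2, NULL, 3, 3, 3, 4, NULL, 3, NULL, 4, NULL, NULL, NULL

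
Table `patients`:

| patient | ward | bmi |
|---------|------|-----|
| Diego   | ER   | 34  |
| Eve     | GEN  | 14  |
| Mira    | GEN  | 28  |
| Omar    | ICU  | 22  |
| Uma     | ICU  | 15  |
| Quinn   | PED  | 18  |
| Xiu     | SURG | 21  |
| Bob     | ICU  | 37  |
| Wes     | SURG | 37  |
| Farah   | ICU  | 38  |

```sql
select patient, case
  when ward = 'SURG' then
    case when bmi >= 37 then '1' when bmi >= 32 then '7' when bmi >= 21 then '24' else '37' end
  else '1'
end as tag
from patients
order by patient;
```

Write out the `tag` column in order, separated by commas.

1, 1, 1, 1, 1, 1, 1, 1, 1, 24

patient=Bob: ward='ICU' → outer ELSE → 1
patient=Diego: ward='ER' → outer ELSE → 1
patient=Eve: ward='GEN' → outer ELSE → 1
patient=Farah: ward='ICU' → outer ELSE → 1
patient=Mira: ward='GEN' → outer ELSE → 1
patient=Omar: ward='ICU' → outer ELSE → 1
patient=Quinn: ward='PED' → outer ELSE → 1
patient=Uma: ward='ICU' → outer ELSE → 1
patient=Wes: ward='SURG' → inner[bmi >= 37] → 1
patient=Xiu: ward='SURG' → inner[bmi >= 21] → 24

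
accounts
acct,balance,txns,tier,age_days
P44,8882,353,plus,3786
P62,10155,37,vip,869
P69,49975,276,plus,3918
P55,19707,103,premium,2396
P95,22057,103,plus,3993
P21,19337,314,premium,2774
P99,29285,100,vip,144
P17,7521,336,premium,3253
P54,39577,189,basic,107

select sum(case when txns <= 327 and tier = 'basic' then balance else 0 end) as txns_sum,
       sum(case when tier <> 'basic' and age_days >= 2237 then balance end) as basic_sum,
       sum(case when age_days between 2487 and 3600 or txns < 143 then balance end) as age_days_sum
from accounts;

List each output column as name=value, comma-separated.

txns_sum=39577, basic_sum=127479, age_days_sum=108062

[txns_sum: txns <= 327 and tier = 'basic']
acct=P44: ✗
acct=P62: ✗
acct=P69: ✗
acct=P55: ✗
acct=P95: ✗
acct=P21: ✗
acct=P99: ✗
acct=P17: ✗
acct=P54: ✓ → 39577
txns_sum = 39577
—
[basic_sum: tier <> 'basic' and age_days >= 2237]
acct=P44: ✓ → 8882
acct=P62: ✗
acct=P69: ✓ → 49975
acct=P55: ✓ → 19707
acct=P95: ✓ → 22057
acct=P21: ✓ → 19337
acct=P99: ✗
acct=P17: ✓ → 7521
acct=P54: ✗
basic_sum = 8882 + 49975 + 19707 + 22057 + 19337 + 7521 = 127479
—
[age_days_sum: age_days between 2487 and 3600 or txns < 143]
acct=P44: ✗
acct=P62: ✓ → 10155
acct=P69: ✗
acct=P55: ✓ → 19707
acct=P95: ✓ → 22057
acct=P21: ✓ → 19337
acct=P99: ✓ → 29285
acct=P17: ✓ → 7521
acct=P54: ✗
age_days_sum = 10155 + 19707 + 22057 + 19337 + 29285 + 7521 = 108062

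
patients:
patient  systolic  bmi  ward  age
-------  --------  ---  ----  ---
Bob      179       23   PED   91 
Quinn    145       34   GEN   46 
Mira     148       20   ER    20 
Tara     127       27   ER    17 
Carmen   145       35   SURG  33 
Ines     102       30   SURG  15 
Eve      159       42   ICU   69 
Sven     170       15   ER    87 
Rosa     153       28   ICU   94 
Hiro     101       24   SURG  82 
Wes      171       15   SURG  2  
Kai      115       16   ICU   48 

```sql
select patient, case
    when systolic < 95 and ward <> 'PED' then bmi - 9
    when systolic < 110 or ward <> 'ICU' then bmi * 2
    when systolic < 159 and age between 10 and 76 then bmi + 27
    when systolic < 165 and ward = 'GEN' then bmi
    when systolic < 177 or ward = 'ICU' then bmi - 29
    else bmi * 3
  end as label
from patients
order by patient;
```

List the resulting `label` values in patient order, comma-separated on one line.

46, 70, 13, 48, 60, 43, 40, 68, -1, 30, 54, 30

patient=Bob: systolic < 110 or ward <> 'ICU' → 46
patient=Carmen: systolic < 110 or ward <> 'ICU' → 70
patient=Eve: systolic < 177 or ward = 'ICU' → 13
patient=Hiro: systolic < 110 or ward <> 'ICU' → 48
patient=Ines: systolic < 110 or ward <> 'ICU' → 60
patient=Kai: systolic < 159 and age between 10 and 76 → 43
patient=Mira: systolic < 110 or ward <> 'ICU' → 40
patient=Quinn: systolic < 110 or ward <> 'ICU' → 68
patient=Rosa: systolic < 177 or ward = 'ICU' → -1
patient=Sven: systolic < 110 or ward <> 'ICU' → 30
patient=Tara: systolic < 110 or ward <> 'ICU' → 54
patient=Wes: systolic < 110 or ward <> 'ICU' → 30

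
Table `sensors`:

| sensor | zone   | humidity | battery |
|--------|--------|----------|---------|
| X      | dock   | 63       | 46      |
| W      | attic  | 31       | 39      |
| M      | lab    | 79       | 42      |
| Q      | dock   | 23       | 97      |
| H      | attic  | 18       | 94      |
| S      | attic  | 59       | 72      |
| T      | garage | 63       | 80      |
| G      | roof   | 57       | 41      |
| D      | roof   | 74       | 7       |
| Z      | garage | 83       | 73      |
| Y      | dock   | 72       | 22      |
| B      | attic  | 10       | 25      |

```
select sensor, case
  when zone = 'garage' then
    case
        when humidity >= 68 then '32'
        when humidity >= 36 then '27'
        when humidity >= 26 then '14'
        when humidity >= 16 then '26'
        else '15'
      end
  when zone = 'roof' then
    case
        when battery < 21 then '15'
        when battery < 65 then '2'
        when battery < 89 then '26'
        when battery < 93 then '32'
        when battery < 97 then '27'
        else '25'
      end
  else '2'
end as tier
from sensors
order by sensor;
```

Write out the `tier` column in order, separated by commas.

sensor=B: zone='attic' → outer ELSE → 2
sensor=D: zone='roof' → inner[battery < 21] → 15
sensor=G: zone='roof' → inner[battery < 65] → 2
sensor=H: zone='attic' → outer ELSE → 2
sensor=M: zone='lab' → outer ELSE → 2
sensor=Q: zone='dock' → outer ELSE → 2
sensor=S: zone='attic' → outer ELSE → 2
sensor=T: zone='garage' → inner[humidity >= 36] → 27
sensor=W: zone='attic' → outer ELSE → 2
sensor=X: zone='dock' → outer ELSE → 2
sensor=Y: zone='dock' → outer ELSE → 2
sensor=Z: zone='garage' → inner[humidity >= 68] → 32

2, 15, 2, 2, 2, 2, 2, 27, 2, 2, 2, 32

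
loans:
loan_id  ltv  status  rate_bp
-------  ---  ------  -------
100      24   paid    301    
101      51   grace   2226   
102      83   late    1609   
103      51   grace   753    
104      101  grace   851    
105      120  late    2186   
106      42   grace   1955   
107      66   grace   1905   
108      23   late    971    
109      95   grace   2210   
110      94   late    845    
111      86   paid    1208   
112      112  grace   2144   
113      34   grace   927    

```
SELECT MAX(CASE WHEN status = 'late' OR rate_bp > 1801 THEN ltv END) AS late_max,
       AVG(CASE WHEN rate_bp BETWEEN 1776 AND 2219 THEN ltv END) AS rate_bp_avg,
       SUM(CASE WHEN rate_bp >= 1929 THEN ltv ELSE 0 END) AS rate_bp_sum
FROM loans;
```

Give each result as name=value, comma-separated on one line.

late_max=120, rate_bp_avg=87, rate_bp_sum=420

[late_max: status = 'late' OR rate_bp > 1801]
loan_id=100: ✗
loan_id=101: ✓ → 51
loan_id=102: ✓ → 83
loan_id=103: ✗
loan_id=104: ✗
loan_id=105: ✓ → 120
loan_id=106: ✓ → 42
loan_id=107: ✓ → 66
loan_id=108: ✓ → 23
loan_id=109: ✓ → 95
loan_id=110: ✓ → 94
loan_id=111: ✗
loan_id=112: ✓ → 112
loan_id=113: ✗
late_max = MAX(51, 83, 120, 42, 66, 23, 95, 94, 112) = 120
—
[rate_bp_avg: rate_bp BETWEEN 1776 AND 2219]
loan_id=100: ✗
loan_id=101: ✗
loan_id=102: ✗
loan_id=103: ✗
loan_id=104: ✗
loan_id=105: ✓ → 120
loan_id=106: ✓ → 42
loan_id=107: ✓ → 66
loan_id=108: ✗
loan_id=109: ✓ → 95
loan_id=110: ✗
loan_id=111: ✗
loan_id=112: ✓ → 112
loan_id=113: ✗
rate_bp_avg = (120 + 42 + 66 + 95 + 112) / 5 = 87
—
[rate_bp_sum: rate_bp >= 1929]
loan_id=100: ✗
loan_id=101: ✓ → 51
loan_id=102: ✗
loan_id=103: ✗
loan_id=104: ✗
loan_id=105: ✓ → 120
loan_id=106: ✓ → 42
loan_id=107: ✗
loan_id=108: ✗
loan_id=109: ✓ → 95
loan_id=110: ✗
loan_id=111: ✗
loan_id=112: ✓ → 112
loan_id=113: ✗
rate_bp_sum = 51 + 120 + 42 + 95 + 112 = 420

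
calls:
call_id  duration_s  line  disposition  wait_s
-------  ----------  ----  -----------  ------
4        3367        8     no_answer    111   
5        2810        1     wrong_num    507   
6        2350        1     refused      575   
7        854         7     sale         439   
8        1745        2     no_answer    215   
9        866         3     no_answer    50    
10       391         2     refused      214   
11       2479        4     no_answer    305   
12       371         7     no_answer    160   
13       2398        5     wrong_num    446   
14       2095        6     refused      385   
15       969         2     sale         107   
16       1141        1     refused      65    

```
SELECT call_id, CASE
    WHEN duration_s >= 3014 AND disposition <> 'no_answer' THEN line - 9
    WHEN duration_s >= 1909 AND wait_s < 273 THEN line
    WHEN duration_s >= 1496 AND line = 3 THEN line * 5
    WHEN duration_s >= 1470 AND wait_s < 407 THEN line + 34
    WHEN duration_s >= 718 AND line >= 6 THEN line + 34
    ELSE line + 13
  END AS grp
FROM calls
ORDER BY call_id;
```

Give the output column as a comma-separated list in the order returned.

call_id=4: duration_s >= 1909 AND wait_s < 273 → 8
call_id=5: ELSE → 14
call_id=6: ELSE → 14
call_id=7: duration_s >= 718 AND line >= 6 → 41
call_id=8: duration_s >= 1470 AND wait_s < 407 → 36
call_id=9: ELSE → 16
call_id=10: ELSE → 15
call_id=11: duration_s >= 1470 AND wait_s < 407 → 38
call_id=12: ELSE → 20
call_id=13: ELSE → 18
call_id=14: duration_s >= 1470 AND wait_s < 407 → 40
call_id=15: ELSE → 15
call_id=16: ELSE → 14

8, 14, 14, 41, 36, 16, 15, 38, 20, 18, 40, 15, 14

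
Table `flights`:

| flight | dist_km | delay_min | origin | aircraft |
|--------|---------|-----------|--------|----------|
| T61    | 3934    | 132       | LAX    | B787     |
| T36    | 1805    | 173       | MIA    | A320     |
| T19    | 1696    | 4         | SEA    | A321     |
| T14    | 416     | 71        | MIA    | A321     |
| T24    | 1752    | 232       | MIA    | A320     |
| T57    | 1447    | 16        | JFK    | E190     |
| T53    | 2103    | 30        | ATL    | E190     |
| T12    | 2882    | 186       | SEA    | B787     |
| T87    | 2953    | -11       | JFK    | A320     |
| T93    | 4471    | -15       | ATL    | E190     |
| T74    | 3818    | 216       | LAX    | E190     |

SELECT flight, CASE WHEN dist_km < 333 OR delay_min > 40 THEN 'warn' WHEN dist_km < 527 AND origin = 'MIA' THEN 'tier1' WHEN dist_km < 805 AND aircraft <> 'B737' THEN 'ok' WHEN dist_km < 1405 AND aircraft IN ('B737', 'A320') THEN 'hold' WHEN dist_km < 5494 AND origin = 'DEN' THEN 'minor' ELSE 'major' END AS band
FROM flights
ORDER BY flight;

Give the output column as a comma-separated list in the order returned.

flight=T12: dist_km < 333 OR delay_min > 40 → warn
flight=T14: dist_km < 333 OR delay_min > 40 → warn
flight=T19: ELSE → major
flight=T24: dist_km < 333 OR delay_min > 40 → warn
flight=T36: dist_km < 333 OR delay_min > 40 → warn
flight=T53: ELSE → major
flight=T57: ELSE → major
flight=T61: dist_km < 333 OR delay_min > 40 → warn
flight=T74: dist_km < 333 OR delay_min > 40 → warn
flight=T87: ELSE → major
flight=T93: ELSE → major

warn, warn, major, warn, warn, major, major, warn, warn, major, major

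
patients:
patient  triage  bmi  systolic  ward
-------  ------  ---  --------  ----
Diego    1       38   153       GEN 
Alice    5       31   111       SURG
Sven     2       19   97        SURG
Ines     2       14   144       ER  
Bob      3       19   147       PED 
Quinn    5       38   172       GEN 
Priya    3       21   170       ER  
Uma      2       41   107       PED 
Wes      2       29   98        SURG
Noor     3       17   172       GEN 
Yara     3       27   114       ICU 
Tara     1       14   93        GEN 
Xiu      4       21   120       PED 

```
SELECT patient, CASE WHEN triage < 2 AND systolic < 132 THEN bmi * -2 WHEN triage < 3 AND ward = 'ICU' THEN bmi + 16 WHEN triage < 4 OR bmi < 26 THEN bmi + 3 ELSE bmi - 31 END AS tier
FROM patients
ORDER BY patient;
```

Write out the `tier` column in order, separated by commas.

patient=Alice: ELSE → 0
patient=Bob: triage < 4 OR bmi < 26 → 22
patient=Diego: triage < 4 OR bmi < 26 → 41
patient=Ines: triage < 4 OR bmi < 26 → 17
patient=Noor: triage < 4 OR bmi < 26 → 20
patient=Priya: triage < 4 OR bmi < 26 → 24
patient=Quinn: ELSE → 7
patient=Sven: triage < 4 OR bmi < 26 → 22
patient=Tara: triage < 2 AND systolic < 132 → -28
patient=Uma: triage < 4 OR bmi < 26 → 44
patient=Wes: triage < 4 OR bmi < 26 → 32
patient=Xiu: triage < 4 OR bmi < 26 → 24
patient=Yara: triage < 4 OR bmi < 26 → 30

0, 22, 41, 17, 20, 24, 7, 22, -28, 44, 32, 24, 30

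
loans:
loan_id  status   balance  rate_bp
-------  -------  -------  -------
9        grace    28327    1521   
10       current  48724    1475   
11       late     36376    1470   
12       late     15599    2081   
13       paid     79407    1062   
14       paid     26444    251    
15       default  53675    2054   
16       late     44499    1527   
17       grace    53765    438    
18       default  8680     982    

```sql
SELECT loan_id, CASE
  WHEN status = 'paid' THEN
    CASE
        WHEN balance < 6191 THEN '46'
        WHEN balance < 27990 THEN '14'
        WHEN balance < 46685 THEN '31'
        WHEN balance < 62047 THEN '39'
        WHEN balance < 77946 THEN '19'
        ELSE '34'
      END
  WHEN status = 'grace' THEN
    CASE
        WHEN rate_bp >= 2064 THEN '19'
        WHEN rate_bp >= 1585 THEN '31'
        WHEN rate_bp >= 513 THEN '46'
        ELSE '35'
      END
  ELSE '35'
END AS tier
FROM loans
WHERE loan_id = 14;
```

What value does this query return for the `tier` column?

14

loan_id = 14: status=paid, balance=26444, rate_bp=251.
status='paid' → inner[balance < 27990] → 14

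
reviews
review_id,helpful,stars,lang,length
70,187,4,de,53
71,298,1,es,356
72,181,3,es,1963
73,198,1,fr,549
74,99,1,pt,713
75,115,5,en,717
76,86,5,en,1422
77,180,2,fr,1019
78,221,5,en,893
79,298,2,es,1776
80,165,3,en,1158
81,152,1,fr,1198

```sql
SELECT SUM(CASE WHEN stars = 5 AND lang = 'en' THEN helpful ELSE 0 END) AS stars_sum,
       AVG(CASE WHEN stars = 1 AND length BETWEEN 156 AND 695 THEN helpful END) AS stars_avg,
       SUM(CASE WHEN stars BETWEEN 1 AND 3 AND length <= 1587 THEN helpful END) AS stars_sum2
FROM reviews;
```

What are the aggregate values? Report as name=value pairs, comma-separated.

[stars_sum: stars = 5 AND lang = 'en']
review_id=70: ✗
review_id=71: ✗
review_id=72: ✗
review_id=73: ✗
review_id=74: ✗
review_id=75: ✓ → 115
review_id=76: ✓ → 86
review_id=77: ✗
review_id=78: ✓ → 221
review_id=79: ✗
review_id=80: ✗
review_id=81: ✗
stars_sum = 115 + 86 + 221 = 422
—
[stars_avg: stars = 1 AND length BETWEEN 156 AND 695]
review_id=70: ✗
review_id=71: ✓ → 298
review_id=72: ✗
review_id=73: ✓ → 198
review_id=74: ✗
review_id=75: ✗
review_id=76: ✗
review_id=77: ✗
review_id=78: ✗
review_id=79: ✗
review_id=80: ✗
review_id=81: ✗
stars_avg = (298 + 198) / 2 = 248
—
[stars_sum2: stars BETWEEN 1 AND 3 AND length <= 1587]
review_id=70: ✗
review_id=71: ✓ → 298
review_id=72: ✗
review_id=73: ✓ → 198
review_id=74: ✓ → 99
review_id=75: ✗
review_id=76: ✗
review_id=77: ✓ → 180
review_id=78: ✗
review_id=79: ✗
review_id=80: ✓ → 165
review_id=81: ✓ → 152
stars_sum2 = 298 + 198 + 99 + 180 + 165 + 152 = 1092

stars_sum=422, stars_avg=248, stars_sum2=1092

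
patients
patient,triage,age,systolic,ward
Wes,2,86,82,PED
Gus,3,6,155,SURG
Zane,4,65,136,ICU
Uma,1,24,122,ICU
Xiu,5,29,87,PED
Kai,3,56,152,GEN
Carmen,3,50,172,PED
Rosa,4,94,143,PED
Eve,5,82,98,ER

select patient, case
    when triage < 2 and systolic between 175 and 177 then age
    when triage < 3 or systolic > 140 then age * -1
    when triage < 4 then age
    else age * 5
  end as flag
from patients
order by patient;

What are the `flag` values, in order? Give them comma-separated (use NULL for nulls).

patient=Carmen: triage < 3 or systolic > 140 → -50
patient=Eve: ELSE → 410
patient=Gus: triage < 3 or systolic > 140 → -6
patient=Kai: triage < 3 or systolic > 140 → -56
patient=Rosa: triage < 3 or systolic > 140 → -94
patient=Uma: triage < 3 or systolic > 140 → -24
patient=Wes: triage < 3 or systolic > 140 → -86
patient=Xiu: ELSE → 145
patient=Zane: ELSE → 325

-50, 410, -6, -56, -94, -24, -86, 145, 325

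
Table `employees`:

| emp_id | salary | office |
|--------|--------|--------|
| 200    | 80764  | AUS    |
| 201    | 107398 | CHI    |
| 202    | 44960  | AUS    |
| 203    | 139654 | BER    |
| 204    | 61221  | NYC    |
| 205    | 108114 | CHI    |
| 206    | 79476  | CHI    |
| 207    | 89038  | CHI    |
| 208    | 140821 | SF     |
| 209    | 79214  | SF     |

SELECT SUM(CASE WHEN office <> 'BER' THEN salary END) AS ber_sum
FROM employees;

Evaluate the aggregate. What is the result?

emp_id=200: ✓ → 80764
emp_id=201: ✓ → 107398
emp_id=202: ✓ → 44960
emp_id=203: ✗
emp_id=204: ✓ → 61221
emp_id=205: ✓ → 108114
emp_id=206: ✓ → 79476
emp_id=207: ✓ → 89038
emp_id=208: ✓ → 140821
emp_id=209: ✓ → 79214
ber_sum = 80764 + 107398 + 44960 + 61221 + 108114 + 79476 + 89038 + 140821 + 79214 = 791006

791006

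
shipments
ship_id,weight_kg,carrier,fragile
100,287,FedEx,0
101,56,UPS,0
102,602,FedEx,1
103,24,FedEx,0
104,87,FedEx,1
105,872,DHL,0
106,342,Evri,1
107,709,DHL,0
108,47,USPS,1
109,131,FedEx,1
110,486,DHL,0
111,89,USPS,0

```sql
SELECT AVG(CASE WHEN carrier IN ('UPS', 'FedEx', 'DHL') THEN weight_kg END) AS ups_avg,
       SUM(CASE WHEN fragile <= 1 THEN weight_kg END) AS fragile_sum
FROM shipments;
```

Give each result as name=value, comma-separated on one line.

[ups_avg: carrier IN ('UPS', 'FedEx', 'DHL')]
ship_id=100: ✓ → 287
ship_id=101: ✓ → 56
ship_id=102: ✓ → 602
ship_id=103: ✓ → 24
ship_id=104: ✓ → 87
ship_id=105: ✓ → 872
ship_id=106: ✗
ship_id=107: ✓ → 709
ship_id=108: ✗
ship_id=109: ✓ → 131
ship_id=110: ✓ → 486
ship_id=111: ✗
ups_avg = (287 + 56 + 602 + 24 + 87 + 872 + 709 + 131 + 486) / 9 = 361.5555555556
—
[fragile_sum: fragile <= 1]
ship_id=100: ✓ → 287
ship_id=101: ✓ → 56
ship_id=102: ✓ → 602
ship_id=103: ✓ → 24
ship_id=104: ✓ → 87
ship_id=105: ✓ → 872
ship_id=106: ✓ → 342
ship_id=107: ✓ → 709
ship_id=108: ✓ → 47
ship_id=109: ✓ → 131
ship_id=110: ✓ → 486
ship_id=111: ✓ → 89
fragile_sum = 287 + 56 + 602 + 24 + 87 + 872 + 342 + 709 + 47 + 131 + 486 + 89 = 3732

ups_avg=361.5555555556, fragile_sum=3732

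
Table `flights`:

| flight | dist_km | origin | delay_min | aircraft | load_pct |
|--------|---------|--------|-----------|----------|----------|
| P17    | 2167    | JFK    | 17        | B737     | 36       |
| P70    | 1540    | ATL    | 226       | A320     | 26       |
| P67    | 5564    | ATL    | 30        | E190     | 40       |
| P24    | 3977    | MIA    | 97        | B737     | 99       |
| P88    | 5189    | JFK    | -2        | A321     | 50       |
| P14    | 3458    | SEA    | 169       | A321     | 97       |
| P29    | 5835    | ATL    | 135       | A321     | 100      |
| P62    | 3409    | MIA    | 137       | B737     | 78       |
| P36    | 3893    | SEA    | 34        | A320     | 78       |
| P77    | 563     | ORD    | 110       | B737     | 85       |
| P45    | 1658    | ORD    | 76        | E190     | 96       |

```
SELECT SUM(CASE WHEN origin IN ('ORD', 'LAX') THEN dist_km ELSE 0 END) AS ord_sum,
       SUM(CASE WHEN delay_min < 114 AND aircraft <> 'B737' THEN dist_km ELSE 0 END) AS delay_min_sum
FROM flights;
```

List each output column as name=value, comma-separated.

ord_sum=2221, delay_min_sum=16304

[ord_sum: origin IN ('ORD', 'LAX')]
flight=P17: ✗
flight=P70: ✗
flight=P67: ✗
flight=P24: ✗
flight=P88: ✗
flight=P14: ✗
flight=P29: ✗
flight=P62: ✗
flight=P36: ✗
flight=P77: ✓ → 563
flight=P45: ✓ → 1658
ord_sum = 563 + 1658 = 2221
—
[delay_min_sum: delay_min < 114 AND aircraft <> 'B737']
flight=P17: ✗
flight=P70: ✗
flight=P67: ✓ → 5564
flight=P24: ✗
flight=P88: ✓ → 5189
flight=P14: ✗
flight=P29: ✗
flight=P62: ✗
flight=P36: ✓ → 3893
flight=P77: ✗
flight=P45: ✓ → 1658
delay_min_sum = 5564 + 5189 + 3893 + 1658 = 16304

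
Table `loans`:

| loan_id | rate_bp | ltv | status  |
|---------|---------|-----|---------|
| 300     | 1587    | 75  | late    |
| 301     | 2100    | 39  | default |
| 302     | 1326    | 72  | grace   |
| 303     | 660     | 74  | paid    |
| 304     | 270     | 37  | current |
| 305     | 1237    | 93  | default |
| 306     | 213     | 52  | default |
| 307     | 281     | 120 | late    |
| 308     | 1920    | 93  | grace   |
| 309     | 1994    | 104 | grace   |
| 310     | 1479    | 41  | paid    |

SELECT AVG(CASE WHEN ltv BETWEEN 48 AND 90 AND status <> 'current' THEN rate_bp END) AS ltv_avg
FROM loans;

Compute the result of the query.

loan_id=300: ✓ → 1587
loan_id=301: ✗
loan_id=302: ✓ → 1326
loan_id=303: ✓ → 660
loan_id=304: ✗
loan_id=305: ✗
loan_id=306: ✓ → 213
loan_id=307: ✗
loan_id=308: ✗
loan_id=309: ✗
loan_id=310: ✗
ltv_avg = (1587 + 1326 + 660 + 213) / 4 = 946.5

946.5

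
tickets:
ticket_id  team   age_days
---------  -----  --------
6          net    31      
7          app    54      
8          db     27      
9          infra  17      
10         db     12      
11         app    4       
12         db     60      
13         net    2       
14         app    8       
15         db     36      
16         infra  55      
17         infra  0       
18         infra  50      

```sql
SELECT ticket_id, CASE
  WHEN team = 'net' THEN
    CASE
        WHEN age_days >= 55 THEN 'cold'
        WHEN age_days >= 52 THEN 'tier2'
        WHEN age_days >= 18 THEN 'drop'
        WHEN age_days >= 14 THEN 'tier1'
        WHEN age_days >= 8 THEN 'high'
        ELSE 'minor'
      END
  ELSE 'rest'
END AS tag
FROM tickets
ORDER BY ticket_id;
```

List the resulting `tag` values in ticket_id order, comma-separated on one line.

ticket_id=6: team='net' → inner[age_days >= 18] → drop
ticket_id=7: team='app' → outer ELSE → rest
ticket_id=8: team='db' → outer ELSE → rest
ticket_id=9: team='infra' → outer ELSE → rest
ticket_id=10: team='db' → outer ELSE → rest
ticket_id=11: team='app' → outer ELSE → rest
ticket_id=12: team='db' → outer ELSE → rest
ticket_id=13: team='net' → inner[ELSE] → minor
ticket_id=14: team='app' → outer ELSE → rest
ticket_id=15: team='db' → outer ELSE → rest
ticket_id=16: team='infra' → outer ELSE → rest
ticket_id=17: team='infra' → outer ELSE → rest
ticket_id=18: team='infra' → outer ELSE → rest

drop, rest, rest, rest, rest, rest, rest, minor, rest, rest, rest, rest, rest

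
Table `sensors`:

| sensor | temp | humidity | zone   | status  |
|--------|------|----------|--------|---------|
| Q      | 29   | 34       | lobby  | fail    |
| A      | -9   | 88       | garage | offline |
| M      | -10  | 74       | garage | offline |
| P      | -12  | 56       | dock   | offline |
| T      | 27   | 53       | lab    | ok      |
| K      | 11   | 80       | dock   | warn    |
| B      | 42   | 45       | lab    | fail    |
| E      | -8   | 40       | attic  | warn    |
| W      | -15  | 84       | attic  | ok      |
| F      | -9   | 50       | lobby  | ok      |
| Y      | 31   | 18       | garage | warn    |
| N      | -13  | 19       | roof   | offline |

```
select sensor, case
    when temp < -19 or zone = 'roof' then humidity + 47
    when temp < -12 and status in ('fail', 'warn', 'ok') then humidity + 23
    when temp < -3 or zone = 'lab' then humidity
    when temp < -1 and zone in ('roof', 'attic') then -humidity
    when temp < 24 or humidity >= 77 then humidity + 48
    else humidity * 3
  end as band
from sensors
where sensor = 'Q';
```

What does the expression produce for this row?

102

sensor = Q: temp=29, humidity=34, zone=lobby, status=fail.
temp < -19 or zone = 'roof' → false
temp < -12 and status in ('fail', 'warn', 'ok') → false
temp < -3 or zone = 'lab' → false
temp < -1 and zone in ('roof', 'attic') → false
temp < 24 or humidity >= 77 → false
No prior WHEN matched → ELSE → 102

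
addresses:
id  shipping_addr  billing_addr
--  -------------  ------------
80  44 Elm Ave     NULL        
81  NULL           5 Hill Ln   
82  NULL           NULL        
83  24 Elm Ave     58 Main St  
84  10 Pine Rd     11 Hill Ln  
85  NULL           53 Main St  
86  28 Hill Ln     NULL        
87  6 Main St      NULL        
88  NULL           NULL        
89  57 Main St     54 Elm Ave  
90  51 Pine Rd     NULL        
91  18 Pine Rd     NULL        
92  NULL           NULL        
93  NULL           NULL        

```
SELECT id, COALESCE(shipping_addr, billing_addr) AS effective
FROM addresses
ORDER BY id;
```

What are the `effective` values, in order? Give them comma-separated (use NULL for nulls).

44 Elm Ave, 5 Hill Ln, NULL, 24 Elm Ave, 10 Pine Rd, 53 Main St, 28 Hill Ln, 6 Main St, NULL, 57 Main St, 51 Pine Rd, 18 Pine Rd, NULL, NULL

id=80: shipping_addr=44 Elm Ave → 44 Elm Ave
id=81: shipping_addr=NULL, billing_addr=5 Hill Ln → 5 Hill Ln
id=82: shipping_addr=NULL, billing_addr=NULL (all NULL) → NULL
id=83: shipping_addr=24 Elm Ave → 24 Elm Ave
id=84: shipping_addr=10 Pine Rd → 10 Pine Rd
id=85: shipping_addr=NULL, billing_addr=53 Main St → 53 Main St
id=86: shipping_addr=28 Hill Ln → 28 Hill Ln
id=87: shipping_addr=6 Main St → 6 Main St
id=88: shipping_addr=NULL, billing_addr=NULL (all NULL) → NULL
id=89: shipping_addr=57 Main St → 57 Main St
id=90: shipping_addr=51 Pine Rd → 51 Pine Rd
id=91: shipping_addr=18 Pine Rd → 18 Pine Rd
id=92: shipping_addr=NULL, billing_addr=NULL (all NULL) → NULL
id=93: shipping_addr=NULL, billing_addr=NULL (all NULL) → NULL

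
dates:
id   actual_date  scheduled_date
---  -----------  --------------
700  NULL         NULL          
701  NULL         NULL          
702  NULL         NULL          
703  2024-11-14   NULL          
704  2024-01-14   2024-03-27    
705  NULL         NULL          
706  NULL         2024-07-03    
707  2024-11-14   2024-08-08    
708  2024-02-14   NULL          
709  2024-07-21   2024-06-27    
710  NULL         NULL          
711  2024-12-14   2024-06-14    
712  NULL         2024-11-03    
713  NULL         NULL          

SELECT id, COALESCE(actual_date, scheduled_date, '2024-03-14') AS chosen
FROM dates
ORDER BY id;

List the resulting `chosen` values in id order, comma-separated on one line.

id=700: actual_date=NULL, scheduled_date=NULL, → literal 2024-03-14 → 2024-03-14
id=701: actual_date=NULL, scheduled_date=NULL, → literal 2024-03-14 → 2024-03-14
id=702: actual_date=NULL, scheduled_date=NULL, → literal 2024-03-14 → 2024-03-14
id=703: actual_date=2024-11-14 → 2024-11-14
id=704: actual_date=2024-01-14 → 2024-01-14
id=705: actual_date=NULL, scheduled_date=NULL, → literal 2024-03-14 → 2024-03-14
id=706: actual_date=NULL, scheduled_date=2024-07-03 → 2024-07-03
id=707: actual_date=2024-11-14 → 2024-11-14
id=708: actual_date=2024-02-14 → 2024-02-14
id=709: actual_date=2024-07-21 → 2024-07-21
id=710: actual_date=NULL, scheduled_date=NULL, → literal 2024-03-14 → 2024-03-14
id=711: actual_date=2024-12-14 → 2024-12-14
id=712: actual_date=NULL, scheduled_date=2024-11-03 → 2024-11-03
id=713: actual_date=NULL, scheduled_date=NULL, → literal 2024-03-14 → 2024-03-14

2024-03-14, 2024-03-14, 2024-03-14, 2024-11-14, 2024-01-14, 2024-03-14, 2024-07-03, 2024-11-14, 2024-02-14, 2024-07-21, 2024-03-14, 2024-12-14, 2024-11-03, 2024-03-14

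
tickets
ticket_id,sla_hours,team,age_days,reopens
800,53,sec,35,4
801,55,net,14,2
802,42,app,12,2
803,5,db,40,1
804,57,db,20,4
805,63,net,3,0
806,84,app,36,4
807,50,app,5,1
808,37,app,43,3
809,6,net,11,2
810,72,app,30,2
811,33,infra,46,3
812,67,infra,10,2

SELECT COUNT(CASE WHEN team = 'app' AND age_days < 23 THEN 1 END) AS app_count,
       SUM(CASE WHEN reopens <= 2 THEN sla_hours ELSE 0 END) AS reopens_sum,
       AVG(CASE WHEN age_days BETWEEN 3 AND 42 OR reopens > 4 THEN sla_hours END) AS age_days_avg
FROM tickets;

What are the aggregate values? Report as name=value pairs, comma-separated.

[app_count: team = 'app' AND age_days < 23]
ticket_id=800: ✗
ticket_id=801: ✗
ticket_id=802: ✓ → 1
ticket_id=803: ✗
ticket_id=804: ✗
ticket_id=805: ✗
ticket_id=806: ✗
ticket_id=807: ✓ → 1
ticket_id=808: ✗
ticket_id=809: ✗
ticket_id=810: ✗
ticket_id=811: ✗
ticket_id=812: ✗
app_count = COUNT(1, 1) = 2
—
[reopens_sum: reopens <= 2]
ticket_id=800: ✗
ticket_id=801: ✓ → 55
ticket_id=802: ✓ → 42
ticket_id=803: ✓ → 5
ticket_id=804: ✗
ticket_id=805: ✓ → 63
ticket_id=806: ✗
ticket_id=807: ✓ → 50
ticket_id=808: ✗
ticket_id=809: ✓ → 6
ticket_id=810: ✓ → 72
ticket_id=811: ✗
ticket_id=812: ✓ → 67
reopens_sum = 55 + 42 + 5 + 63 + 50 + 6 + 72 + 67 = 360
—
[age_days_avg: age_days BETWEEN 3 AND 42 OR reopens > 4]
ticket_id=800: ✓ → 53
ticket_id=801: ✓ → 55
ticket_id=802: ✓ → 42
ticket_id=803: ✓ → 5
ticket_id=804: ✓ → 57
ticket_id=805: ✓ → 63
ticket_id=806: ✓ → 84
ticket_id=807: ✓ → 50
ticket_id=808: ✗
ticket_id=809: ✓ → 6
ticket_id=810: ✓ → 72
ticket_id=811: ✗
ticket_id=812: ✓ → 67
age_days_avg = (53 + 55 + 42 + 5 + 57 + 63 + 84 + 50 + 6 + 72 + 67) / 11 = 50.3636363636

app_count=2, reopens_sum=360, age_days_avg=50.3636363636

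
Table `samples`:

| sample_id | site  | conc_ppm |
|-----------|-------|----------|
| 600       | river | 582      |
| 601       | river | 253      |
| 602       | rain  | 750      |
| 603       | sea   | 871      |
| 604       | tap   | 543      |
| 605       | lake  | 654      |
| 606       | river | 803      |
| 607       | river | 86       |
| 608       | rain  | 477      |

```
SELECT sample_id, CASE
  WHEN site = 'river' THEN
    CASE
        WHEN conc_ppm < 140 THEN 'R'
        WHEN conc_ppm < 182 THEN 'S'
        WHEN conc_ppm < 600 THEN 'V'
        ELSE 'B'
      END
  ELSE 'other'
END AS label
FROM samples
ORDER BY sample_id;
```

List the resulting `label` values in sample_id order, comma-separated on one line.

sample_id=600: site='river' → inner[conc_ppm < 600] → V
sample_id=601: site='river' → inner[conc_ppm < 600] → V
sample_id=602: site='rain' → outer ELSE → other
sample_id=603: site='sea' → outer ELSE → other
sample_id=604: site='tap' → outer ELSE → other
sample_id=605: site='lake' → outer ELSE → other
sample_id=606: site='river' → inner[ELSE] → B
sample_id=607: site='river' → inner[conc_ppm < 140] → R
sample_id=608: site='rain' → outer ELSE → other

V, V, other, other, other, other, B, R, other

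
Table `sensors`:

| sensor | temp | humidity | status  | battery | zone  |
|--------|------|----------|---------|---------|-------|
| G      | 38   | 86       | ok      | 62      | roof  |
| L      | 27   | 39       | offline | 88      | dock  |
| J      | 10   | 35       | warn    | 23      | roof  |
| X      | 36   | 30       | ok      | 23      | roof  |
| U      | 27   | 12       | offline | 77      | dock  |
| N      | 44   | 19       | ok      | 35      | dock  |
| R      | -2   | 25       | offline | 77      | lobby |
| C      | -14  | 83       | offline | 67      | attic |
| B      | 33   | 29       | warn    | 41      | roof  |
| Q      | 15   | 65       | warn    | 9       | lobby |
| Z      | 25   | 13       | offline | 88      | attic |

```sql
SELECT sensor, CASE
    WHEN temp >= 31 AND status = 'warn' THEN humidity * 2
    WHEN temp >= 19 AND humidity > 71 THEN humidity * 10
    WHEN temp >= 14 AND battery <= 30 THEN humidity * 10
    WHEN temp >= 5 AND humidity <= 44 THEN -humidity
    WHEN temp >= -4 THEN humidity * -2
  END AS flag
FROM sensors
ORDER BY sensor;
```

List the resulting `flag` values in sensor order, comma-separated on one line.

58, NULL, 860, -35, -39, -19, 650, -50, -12, 300, -13

sensor=B: temp >= 31 AND status = 'warn' → 58
sensor=C: (no match → NULL) → NULL
sensor=G: temp >= 19 AND humidity > 71 → 860
sensor=J: temp >= 5 AND humidity <= 44 → -35
sensor=L: temp >= 5 AND humidity <= 44 → -39
sensor=N: temp >= 5 AND humidity <= 44 → -19
sensor=Q: temp >= 14 AND battery <= 30 → 650
sensor=R: temp >= -4 → -50
sensor=U: temp >= 5 AND humidity <= 44 → -12
sensor=X: temp >= 14 AND battery <= 30 → 300
sensor=Z: temp >= 5 AND humidity <= 44 → -13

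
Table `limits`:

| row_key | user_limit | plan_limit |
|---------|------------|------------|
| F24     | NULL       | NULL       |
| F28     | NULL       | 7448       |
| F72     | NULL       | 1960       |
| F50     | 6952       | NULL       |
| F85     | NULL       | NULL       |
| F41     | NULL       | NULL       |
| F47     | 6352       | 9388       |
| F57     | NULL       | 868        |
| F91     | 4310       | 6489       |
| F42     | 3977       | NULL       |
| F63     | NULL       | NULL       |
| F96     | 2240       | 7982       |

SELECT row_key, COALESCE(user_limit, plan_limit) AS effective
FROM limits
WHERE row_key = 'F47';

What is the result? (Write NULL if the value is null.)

6352

row_key = F47: user_limit=6352, plan_limit=9388.
user_limit=6352 → 6352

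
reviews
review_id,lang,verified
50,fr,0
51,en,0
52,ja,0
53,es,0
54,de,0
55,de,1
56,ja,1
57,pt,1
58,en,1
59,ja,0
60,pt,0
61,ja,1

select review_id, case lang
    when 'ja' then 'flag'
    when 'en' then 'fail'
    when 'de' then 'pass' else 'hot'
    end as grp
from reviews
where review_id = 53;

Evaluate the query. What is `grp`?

hot

review_id = 53: lang=es, verified=0.
lang='ja' → false
lang='en' → false
lang='de' → false
No prior WHEN matched → ELSE → hot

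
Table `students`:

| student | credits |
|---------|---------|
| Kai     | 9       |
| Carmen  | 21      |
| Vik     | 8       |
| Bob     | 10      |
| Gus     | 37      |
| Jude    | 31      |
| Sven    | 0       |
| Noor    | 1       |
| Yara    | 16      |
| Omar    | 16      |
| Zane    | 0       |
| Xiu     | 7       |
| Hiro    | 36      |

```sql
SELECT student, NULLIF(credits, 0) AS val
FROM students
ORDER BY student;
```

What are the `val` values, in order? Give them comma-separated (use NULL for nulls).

student=Bob: credits=10 vs 0: differ → 10
student=Carmen: credits=21 vs 0: differ → 21
student=Gus: credits=37 vs 0: differ → 37
student=Hiro: credits=36 vs 0: differ → 36
student=Jude: credits=31 vs 0: differ → 31
student=Kai: credits=9 vs 0: differ → 9
student=Noor: credits=1 vs 0: differ → 1
student=Omar: credits=16 vs 0: differ → 16
student=Sven: credits=0 vs 0: equal → NULL
student=Vik: credits=8 vs 0: differ → 8
student=Xiu: credits=7 vs 0: differ → 7
student=Yara: credits=16 vs 0: differ → 16
student=Zane: credits=0 vs 0: equal → NULL

10, 21, 37, 36, 31, 9, 1, 16, NULL, 8, 7, 16, NULL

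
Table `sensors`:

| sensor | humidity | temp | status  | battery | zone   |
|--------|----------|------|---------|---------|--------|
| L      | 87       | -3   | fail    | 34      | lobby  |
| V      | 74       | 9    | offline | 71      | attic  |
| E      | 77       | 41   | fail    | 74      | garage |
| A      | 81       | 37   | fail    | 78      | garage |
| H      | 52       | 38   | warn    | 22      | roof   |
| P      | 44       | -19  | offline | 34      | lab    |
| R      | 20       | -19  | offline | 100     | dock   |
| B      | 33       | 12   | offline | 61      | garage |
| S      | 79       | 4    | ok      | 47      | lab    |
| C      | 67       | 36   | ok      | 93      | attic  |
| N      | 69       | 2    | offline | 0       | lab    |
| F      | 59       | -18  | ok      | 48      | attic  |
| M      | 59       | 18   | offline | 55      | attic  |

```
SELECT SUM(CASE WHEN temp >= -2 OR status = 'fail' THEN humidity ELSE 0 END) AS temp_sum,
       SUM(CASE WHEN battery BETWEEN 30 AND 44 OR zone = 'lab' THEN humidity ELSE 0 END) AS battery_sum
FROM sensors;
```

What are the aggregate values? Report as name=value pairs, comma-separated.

temp_sum=678, battery_sum=279

[temp_sum: temp >= -2 OR status = 'fail']
sensor=L: ✓ → 87
sensor=V: ✓ → 74
sensor=E: ✓ → 77
sensor=A: ✓ → 81
sensor=H: ✓ → 52
sensor=P: ✗
sensor=R: ✗
sensor=B: ✓ → 33
sensor=S: ✓ → 79
sensor=C: ✓ → 67
sensor=N: ✓ → 69
sensor=F: ✗
sensor=M: ✓ → 59
temp_sum = 87 + 74 + 77 + 81 + 52 + 33 + 79 + 67 + 69 + 59 = 678
—
[battery_sum: battery BETWEEN 30 AND 44 OR zone = 'lab']
sensor=L: ✓ → 87
sensor=V: ✗
sensor=E: ✗
sensor=A: ✗
sensor=H: ✗
sensor=P: ✓ → 44
sensor=R: ✗
sensor=B: ✗
sensor=S: ✓ → 79
sensor=C: ✗
sensor=N: ✓ → 69
sensor=F: ✗
sensor=M: ✗
battery_sum = 87 + 44 + 79 + 69 = 279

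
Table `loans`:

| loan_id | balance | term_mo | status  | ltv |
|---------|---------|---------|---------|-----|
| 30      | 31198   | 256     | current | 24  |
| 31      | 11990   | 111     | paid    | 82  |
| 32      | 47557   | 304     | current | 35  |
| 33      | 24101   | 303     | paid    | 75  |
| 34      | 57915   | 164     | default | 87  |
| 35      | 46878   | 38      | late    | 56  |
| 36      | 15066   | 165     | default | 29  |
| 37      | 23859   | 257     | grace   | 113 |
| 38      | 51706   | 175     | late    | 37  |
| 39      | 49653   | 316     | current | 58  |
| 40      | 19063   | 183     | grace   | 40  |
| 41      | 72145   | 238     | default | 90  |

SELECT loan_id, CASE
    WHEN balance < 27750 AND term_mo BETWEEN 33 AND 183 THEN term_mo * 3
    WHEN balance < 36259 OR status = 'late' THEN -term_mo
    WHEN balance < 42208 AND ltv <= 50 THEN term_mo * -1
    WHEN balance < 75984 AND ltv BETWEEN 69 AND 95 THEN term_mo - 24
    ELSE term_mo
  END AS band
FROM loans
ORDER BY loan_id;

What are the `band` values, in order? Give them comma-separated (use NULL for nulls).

loan_id=30: balance < 36259 OR status = 'late' → -256
loan_id=31: balance < 27750 AND term_mo BETWEEN 33 AND 183 → 333
loan_id=32: ELSE → 304
loan_id=33: balance < 36259 OR status = 'late' → -303
loan_id=34: balance < 75984 AND ltv BETWEEN 69 AND 95 → 140
loan_id=35: balance < 36259 OR status = 'late' → -38
loan_id=36: balance < 27750 AND term_mo BETWEEN 33 AND 183 → 495
loan_id=37: balance < 36259 OR status = 'late' → -257
loan_id=38: balance < 36259 OR status = 'late' → -175
loan_id=39: ELSE → 316
loan_id=40: balance < 27750 AND term_mo BETWEEN 33 AND 183 → 549
loan_id=41: balance < 75984 AND ltv BETWEEN 69 AND 95 → 214

-256, 333, 304, -303, 140, -38, 495, -257, -175, 316, 549, 214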